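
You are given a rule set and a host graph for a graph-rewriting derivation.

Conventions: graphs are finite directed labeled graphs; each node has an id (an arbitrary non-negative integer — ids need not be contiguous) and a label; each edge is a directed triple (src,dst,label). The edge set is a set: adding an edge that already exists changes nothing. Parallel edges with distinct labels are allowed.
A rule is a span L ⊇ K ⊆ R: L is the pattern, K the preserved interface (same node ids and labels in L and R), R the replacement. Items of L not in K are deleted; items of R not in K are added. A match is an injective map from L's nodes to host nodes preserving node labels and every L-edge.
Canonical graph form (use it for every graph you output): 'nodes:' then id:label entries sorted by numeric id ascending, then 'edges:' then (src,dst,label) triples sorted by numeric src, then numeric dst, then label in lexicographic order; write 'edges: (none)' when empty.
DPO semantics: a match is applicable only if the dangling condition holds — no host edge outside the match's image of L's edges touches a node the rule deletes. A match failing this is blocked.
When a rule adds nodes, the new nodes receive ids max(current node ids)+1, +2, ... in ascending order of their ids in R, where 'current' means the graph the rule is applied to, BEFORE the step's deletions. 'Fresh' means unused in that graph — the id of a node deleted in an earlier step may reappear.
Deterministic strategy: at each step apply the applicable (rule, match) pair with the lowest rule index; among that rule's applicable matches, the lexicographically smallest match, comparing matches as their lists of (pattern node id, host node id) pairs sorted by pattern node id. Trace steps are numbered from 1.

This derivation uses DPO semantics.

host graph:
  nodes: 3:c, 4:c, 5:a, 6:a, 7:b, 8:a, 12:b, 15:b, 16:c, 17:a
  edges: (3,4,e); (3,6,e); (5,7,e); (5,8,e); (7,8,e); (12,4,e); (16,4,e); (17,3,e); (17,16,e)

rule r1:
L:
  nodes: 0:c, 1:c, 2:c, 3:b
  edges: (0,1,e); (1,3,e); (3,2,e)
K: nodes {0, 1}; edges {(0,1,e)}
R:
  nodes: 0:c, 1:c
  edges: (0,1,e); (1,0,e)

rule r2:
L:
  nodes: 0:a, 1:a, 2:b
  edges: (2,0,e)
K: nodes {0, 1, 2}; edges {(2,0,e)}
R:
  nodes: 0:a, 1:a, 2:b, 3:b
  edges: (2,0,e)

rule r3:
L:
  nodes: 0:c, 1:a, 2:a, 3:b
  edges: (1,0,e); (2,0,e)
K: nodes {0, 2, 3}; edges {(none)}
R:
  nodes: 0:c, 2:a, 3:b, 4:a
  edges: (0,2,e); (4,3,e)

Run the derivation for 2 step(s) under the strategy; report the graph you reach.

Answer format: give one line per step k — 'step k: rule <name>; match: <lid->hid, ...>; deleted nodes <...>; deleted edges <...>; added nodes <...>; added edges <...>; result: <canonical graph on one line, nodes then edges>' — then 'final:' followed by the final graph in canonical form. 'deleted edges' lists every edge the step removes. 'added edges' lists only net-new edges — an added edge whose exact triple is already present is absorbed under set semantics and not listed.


step 1: rule r2; match: 0->8, 1->5, 2->7; deleted nodes (none); deleted edges (none); added nodes 18; added edges (none); result: nodes: 3:c, 4:c, 5:a, 6:a, 7:b, 8:a, 12:b, 15:b, 16:c, 17:a, 18:b edges: (3,4,e); (3,6,e); (5,7,e); (5,8,e); (7,8,e); (12,4,e); (16,4,e); (17,3,e); (17,16,e)
step 2: rule r2; match: 0->8, 1->5, 2->7; deleted nodes (none); deleted edges (none); added nodes 19; added edges (none); result: nodes: 3:c, 4:c, 5:a, 6:a, 7:b, 8:a, 12:b, 15:b, 16:c, 17:a, 18:b, 19:b edges: (3,4,e); (3,6,e); (5,7,e); (5,8,e); (7,8,e); (12,4,e); (16,4,e); (17,3,e); (17,16,e)
final:
nodes: 3:c, 4:c, 5:a, 6:a, 7:b, 8:a, 12:b, 15:b, 16:c, 17:a, 18:b, 19:b
edges: (3,4,e); (3,6,e); (5,7,e); (5,8,e); (7,8,e); (12,4,e); (16,4,e); (17,3,e); (17,16,e)


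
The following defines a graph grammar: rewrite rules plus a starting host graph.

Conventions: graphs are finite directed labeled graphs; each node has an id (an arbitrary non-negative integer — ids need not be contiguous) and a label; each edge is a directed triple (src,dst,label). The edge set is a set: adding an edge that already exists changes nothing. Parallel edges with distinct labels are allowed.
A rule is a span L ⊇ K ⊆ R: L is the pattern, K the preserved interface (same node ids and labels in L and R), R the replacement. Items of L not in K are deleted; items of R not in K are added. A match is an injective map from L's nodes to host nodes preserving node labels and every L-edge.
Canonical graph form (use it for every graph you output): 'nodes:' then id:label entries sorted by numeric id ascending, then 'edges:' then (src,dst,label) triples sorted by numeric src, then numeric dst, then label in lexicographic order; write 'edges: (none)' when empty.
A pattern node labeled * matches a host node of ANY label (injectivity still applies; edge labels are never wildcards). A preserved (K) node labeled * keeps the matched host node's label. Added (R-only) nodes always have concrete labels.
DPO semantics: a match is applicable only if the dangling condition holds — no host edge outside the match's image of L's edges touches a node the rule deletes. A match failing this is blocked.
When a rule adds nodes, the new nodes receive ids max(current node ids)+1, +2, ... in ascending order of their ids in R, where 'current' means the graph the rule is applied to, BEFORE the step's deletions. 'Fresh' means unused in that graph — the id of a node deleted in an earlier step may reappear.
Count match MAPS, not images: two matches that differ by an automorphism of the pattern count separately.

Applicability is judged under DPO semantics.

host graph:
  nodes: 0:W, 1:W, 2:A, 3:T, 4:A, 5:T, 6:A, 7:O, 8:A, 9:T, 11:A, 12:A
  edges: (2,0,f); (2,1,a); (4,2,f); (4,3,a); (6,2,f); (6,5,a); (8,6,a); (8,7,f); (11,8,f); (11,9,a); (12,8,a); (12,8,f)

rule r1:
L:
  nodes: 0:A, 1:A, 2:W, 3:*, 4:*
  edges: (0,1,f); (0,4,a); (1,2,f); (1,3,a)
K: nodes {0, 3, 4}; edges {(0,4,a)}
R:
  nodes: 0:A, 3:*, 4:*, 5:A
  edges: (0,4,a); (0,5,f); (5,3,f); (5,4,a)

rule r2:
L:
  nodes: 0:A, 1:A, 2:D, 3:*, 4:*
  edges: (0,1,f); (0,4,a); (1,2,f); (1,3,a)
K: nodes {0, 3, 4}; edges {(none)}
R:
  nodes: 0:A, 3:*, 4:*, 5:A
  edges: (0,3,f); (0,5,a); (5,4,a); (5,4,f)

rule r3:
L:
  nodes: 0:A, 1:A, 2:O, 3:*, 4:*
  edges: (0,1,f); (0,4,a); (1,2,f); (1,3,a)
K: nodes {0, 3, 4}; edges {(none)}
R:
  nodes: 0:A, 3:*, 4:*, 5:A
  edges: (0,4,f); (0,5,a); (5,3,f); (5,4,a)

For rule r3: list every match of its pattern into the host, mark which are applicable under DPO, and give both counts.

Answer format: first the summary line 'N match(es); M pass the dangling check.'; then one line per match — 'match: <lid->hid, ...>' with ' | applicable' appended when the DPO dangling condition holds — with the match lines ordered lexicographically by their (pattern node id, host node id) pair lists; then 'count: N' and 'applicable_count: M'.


1 match(es); 0 pass the dangling check.
match: 0->11, 1->8, 2->7, 3->6, 4->9
count: 1
applicable_count: 0


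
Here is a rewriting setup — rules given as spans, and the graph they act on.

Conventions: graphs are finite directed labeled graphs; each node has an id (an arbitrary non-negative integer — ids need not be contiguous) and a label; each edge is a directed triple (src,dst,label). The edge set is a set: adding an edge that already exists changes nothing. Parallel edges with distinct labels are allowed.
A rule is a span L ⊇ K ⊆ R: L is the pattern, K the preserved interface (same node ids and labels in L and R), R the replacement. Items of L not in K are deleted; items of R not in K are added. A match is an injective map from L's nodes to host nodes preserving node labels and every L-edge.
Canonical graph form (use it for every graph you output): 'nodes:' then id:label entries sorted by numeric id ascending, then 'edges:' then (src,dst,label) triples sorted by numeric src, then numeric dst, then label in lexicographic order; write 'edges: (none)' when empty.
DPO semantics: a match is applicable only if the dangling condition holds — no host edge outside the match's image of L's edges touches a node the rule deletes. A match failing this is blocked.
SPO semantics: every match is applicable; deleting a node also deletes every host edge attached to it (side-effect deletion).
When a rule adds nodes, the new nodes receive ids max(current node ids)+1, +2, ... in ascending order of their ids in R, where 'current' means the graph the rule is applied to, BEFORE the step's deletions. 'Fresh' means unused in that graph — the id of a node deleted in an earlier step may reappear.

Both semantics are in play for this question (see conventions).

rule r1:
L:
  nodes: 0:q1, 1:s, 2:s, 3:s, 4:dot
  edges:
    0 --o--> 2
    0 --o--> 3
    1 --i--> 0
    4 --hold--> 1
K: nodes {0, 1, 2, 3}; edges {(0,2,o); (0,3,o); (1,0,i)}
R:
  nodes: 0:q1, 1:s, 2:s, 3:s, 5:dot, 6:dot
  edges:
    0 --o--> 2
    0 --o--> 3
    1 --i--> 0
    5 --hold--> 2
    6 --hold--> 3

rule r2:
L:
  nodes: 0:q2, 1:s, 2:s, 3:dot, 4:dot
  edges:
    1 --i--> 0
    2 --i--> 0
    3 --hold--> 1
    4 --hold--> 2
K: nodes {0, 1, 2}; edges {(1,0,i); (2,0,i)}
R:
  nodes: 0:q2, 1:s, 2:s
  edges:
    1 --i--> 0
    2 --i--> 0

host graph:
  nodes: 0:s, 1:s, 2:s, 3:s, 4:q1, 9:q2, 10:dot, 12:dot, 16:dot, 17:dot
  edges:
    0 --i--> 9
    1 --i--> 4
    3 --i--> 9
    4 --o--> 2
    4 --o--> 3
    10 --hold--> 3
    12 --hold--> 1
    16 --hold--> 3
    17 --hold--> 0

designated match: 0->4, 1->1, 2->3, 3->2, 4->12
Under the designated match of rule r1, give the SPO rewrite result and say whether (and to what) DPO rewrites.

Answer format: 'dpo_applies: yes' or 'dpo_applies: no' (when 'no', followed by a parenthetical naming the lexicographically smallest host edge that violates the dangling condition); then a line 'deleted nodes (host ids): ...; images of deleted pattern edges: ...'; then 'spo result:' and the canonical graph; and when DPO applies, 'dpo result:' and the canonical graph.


dpo_applies: yes
deleted nodes (host ids): 12; images of deleted pattern edges: (12,1,hold)
spo result:
nodes: 0:s, 1:s, 2:s, 3:s, 4:q1, 9:q2, 10:dot, 16:dot, 17:dot, 18:dot, 19:dot
edges: (0,9,i); (1,4,i); (3,9,i); (4,2,o); (4,3,o); (10,3,hold); (16,3,hold); (17,0,hold); (18,3,hold); (19,2,hold)
dpo result:
nodes: 0:s, 1:s, 2:s, 3:s, 4:q1, 9:q2, 10:dot, 16:dot, 17:dot, 18:dot, 19:dot
edges: (0,9,i); (1,4,i); (3,9,i); (4,2,o); (4,3,o); (10,3,hold); (16,3,hold); (17,0,hold); (18,3,hold); (19,2,hold)


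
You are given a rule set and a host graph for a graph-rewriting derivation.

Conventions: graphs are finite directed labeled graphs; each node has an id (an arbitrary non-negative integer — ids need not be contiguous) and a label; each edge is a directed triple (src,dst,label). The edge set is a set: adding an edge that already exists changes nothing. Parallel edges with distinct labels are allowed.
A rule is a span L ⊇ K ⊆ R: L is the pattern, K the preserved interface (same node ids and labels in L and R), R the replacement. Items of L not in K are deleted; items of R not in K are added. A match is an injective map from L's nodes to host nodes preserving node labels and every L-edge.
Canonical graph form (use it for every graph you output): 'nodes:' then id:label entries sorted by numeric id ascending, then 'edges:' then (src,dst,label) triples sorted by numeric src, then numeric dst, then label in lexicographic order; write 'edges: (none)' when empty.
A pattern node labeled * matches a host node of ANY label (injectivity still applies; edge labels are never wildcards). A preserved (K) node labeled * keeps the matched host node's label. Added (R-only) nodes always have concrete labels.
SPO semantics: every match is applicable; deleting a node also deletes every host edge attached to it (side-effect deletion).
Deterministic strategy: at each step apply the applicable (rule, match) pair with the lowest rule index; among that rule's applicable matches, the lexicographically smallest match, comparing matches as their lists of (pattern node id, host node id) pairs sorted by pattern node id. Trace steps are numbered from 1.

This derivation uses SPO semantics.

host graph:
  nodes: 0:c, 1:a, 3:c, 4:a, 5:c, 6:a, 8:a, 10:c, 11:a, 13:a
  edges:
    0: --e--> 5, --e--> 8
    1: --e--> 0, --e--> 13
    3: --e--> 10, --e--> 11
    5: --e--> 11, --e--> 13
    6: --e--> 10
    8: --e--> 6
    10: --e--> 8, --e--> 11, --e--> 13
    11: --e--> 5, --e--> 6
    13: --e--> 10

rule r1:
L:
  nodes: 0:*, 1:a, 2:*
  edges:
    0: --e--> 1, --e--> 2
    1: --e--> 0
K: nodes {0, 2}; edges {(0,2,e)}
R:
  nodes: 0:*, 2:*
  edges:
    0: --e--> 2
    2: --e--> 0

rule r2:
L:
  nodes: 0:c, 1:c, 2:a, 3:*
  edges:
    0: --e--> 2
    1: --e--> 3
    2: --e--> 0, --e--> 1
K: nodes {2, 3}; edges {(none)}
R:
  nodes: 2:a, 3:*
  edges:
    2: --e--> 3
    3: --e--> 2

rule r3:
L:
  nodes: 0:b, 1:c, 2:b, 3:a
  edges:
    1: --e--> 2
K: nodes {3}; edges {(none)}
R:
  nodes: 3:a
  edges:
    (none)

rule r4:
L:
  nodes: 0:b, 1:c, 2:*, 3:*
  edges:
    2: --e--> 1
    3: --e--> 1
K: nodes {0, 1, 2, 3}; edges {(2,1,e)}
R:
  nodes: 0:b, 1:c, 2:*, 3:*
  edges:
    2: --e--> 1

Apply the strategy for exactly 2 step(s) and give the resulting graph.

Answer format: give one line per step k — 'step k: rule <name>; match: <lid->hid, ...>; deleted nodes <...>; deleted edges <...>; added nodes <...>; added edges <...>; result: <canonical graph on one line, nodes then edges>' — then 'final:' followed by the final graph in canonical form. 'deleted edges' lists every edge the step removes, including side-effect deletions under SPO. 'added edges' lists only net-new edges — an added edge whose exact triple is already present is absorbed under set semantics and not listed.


step 1: rule r1; match: 0->5, 1->11, 2->13; deleted nodes 11; deleted edges (3,11,e); (5,11,e); (10,11,e); (11,5,e); (11,6,e); added nodes (none); added edges (13,5,e); result: nodes: 0:c, 1:a, 3:c, 4:a, 5:c, 6:a, 8:a, 10:c, 13:a edges: (0,5,e); (0,8,e); (1,0,e); (1,13,e); (3,10,e); (5,13,e); (6,10,e); (8,6,e); (10,8,e); (10,13,e); (13,5,e); (13,10,e)
step 2: rule r1; match: 0->10, 1->13, 2->8; deleted nodes 13; deleted edges (1,13,e); (5,13,e); (10,13,e); (13,5,e); (13,10,e); added nodes (none); added edges (8,10,e); result: nodes: 0:c, 1:a, 3:c, 4:a, 5:c, 6:a, 8:a, 10:c edges: (0,5,e); (0,8,e); (1,0,e); (3,10,e); (6,10,e); (8,6,e); (8,10,e); (10,8,e)
final:
nodes: 0:c, 1:a, 3:c, 4:a, 5:c, 6:a, 8:a, 10:c
edges: (0,5,e); (0,8,e); (1,0,e); (3,10,e); (6,10,e); (8,6,e); (8,10,e); (10,8,e)


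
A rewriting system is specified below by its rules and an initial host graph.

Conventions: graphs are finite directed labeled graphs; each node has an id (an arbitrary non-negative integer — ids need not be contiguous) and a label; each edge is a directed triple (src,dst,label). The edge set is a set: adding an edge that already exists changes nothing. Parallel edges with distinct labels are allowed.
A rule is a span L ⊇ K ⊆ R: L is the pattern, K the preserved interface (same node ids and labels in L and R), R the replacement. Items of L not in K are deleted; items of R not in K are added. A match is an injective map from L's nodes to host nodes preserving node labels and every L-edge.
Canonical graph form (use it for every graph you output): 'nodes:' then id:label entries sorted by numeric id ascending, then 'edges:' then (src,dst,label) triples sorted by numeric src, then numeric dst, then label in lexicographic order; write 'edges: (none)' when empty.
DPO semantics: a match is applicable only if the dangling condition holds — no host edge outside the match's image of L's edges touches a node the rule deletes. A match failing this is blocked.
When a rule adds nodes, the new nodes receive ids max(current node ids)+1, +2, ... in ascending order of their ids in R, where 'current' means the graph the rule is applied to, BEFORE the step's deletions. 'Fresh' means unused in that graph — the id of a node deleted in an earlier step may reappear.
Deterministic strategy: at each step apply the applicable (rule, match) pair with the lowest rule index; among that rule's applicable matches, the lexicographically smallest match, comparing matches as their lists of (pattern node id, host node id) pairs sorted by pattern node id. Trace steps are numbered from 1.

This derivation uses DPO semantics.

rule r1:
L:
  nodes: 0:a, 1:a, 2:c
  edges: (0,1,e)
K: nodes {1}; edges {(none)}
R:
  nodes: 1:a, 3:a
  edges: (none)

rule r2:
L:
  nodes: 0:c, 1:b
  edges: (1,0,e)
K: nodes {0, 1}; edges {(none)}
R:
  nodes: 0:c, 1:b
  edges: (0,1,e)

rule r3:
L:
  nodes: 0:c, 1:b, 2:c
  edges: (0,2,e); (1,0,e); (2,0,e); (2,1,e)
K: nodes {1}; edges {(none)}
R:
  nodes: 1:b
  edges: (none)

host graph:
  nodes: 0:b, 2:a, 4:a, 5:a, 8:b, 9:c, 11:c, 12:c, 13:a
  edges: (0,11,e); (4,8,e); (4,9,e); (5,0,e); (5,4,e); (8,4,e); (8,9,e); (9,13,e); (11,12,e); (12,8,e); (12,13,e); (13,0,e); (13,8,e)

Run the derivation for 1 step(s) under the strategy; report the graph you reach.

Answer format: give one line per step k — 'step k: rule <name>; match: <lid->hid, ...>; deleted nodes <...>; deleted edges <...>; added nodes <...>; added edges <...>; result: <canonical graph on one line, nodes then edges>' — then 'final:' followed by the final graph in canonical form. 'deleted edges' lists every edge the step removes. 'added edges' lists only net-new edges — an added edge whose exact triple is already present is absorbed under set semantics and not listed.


step 1: rule r2; match: 0->9, 1->8; deleted nodes (none); deleted edges (8,9,e); added nodes (none); added edges (9,8,e); result: nodes: 0:b, 2:a, 4:a, 5:a, 8:b, 9:c, 11:c, 12:c, 13:a edges: (0,11,e); (4,8,e); (4,9,e); (5,0,e); (5,4,e); (8,4,e); (9,8,e); (9,13,e); (11,12,e); (12,8,e); (12,13,e); (13,0,e); (13,8,e)
final:
nodes: 0:b, 2:a, 4:a, 5:a, 8:b, 9:c, 11:c, 12:c, 13:a
edges: (0,11,e); (4,8,e); (4,9,e); (5,0,e); (5,4,e); (8,4,e); (9,8,e); (9,13,e); (11,12,e); (12,8,e); (12,13,e); (13,0,e); (13,8,e)


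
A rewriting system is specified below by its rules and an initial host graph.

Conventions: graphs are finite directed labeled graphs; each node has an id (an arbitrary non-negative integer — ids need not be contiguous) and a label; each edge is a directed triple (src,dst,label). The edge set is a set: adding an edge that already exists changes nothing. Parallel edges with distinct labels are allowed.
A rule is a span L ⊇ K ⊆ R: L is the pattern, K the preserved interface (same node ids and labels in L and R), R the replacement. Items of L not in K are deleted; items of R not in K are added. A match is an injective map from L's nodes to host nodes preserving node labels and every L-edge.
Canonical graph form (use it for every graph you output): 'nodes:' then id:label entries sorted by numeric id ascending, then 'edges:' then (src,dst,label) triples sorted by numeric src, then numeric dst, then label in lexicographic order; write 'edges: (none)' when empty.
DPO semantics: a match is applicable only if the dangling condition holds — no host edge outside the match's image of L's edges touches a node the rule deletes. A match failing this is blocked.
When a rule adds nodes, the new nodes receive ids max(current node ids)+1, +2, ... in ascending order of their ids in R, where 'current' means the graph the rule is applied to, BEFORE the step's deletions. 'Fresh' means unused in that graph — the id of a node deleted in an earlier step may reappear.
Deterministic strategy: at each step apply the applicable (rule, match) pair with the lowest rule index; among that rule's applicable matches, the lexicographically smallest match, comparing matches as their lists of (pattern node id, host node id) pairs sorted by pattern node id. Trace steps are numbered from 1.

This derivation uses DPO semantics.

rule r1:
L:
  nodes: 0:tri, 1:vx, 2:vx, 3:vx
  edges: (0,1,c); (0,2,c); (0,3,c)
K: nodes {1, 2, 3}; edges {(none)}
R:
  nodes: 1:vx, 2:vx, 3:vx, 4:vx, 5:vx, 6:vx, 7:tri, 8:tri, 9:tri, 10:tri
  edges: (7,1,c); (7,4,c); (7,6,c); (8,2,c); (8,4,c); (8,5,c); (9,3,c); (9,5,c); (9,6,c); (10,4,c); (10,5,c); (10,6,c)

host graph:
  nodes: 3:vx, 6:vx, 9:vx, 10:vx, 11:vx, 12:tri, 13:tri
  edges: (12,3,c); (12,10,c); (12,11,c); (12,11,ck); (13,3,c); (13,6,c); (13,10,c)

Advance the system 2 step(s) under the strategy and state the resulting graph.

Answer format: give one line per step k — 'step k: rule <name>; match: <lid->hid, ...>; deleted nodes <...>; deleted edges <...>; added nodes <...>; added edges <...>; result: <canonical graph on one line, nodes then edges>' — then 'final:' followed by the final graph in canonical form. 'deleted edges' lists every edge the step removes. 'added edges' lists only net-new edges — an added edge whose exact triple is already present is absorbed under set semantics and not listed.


step 1: rule r1; match: 0->13, 1->3, 2->6, 3->10; deleted nodes 13; deleted edges (13,3,c); (13,6,c); (13,10,c); added nodes 14, 15, 16, 17, 18, 19, 20; added edges (17,3,c); (17,14,c); (17,16,c); (18,6,c); (18,14,c); (18,15,c); (19,10,c); (19,15,c); (19,16,c); (20,14,c); (20,15,c); (20,16,c); result: nodes: 3:vx, 6:vx, 9:vx, 10:vx, 11:vx, 12:tri, 14:vx, 15:vx, 16:vx, 17:tri, 18:tri, 19:tri, 20:tri edges: (12,3,c); (12,10,c); (12,11,c); (12,11,ck); (17,3,c); (17,14,c); (17,16,c); (18,6,c); (18,14,c); (18,15,c); (19,10,c); (19,15,c); (19,16,c); (20,14,c); (20,15,c); (20,16,c)
step 2: rule r1; match: 0->17, 1->3, 2->14, 3->16; deleted nodes 17; deleted edges (17,3,c); (17,14,c); (17,16,c); added nodes 21, 22, 23, 24, 25, 26, 27; added edges (24,3,c); (24,21,c); (24,23,c); (25,14,c); (25,21,c); (25,22,c); (26,16,c); (26,22,c); (26,23,c); (27,21,c); (27,22,c); (27,23,c); result: nodes: 3:vx, 6:vx, 9:vx, 10:vx, 11:vx, 12:tri, 14:vx, 15:vx, 16:vx, 18:tri, 19:tri, 20:tri, 21:vx, 22:vx, 23:vx, 24:tri, 25:tri, 26:tri, 27:tri edges: (12,3,c); (12,10,c); (12,11,c); (12,11,ck); (18,6,c); (18,14,c); (18,15,c); (19,10,c); (19,15,c); (19,16,c); (20,14,c); (20,15,c); (20,16,c); (24,3,c); (24,21,c); (24,23,c); (25,14,c); (25,21,c); (25,22,c); (26,16,c); (26,22,c); (26,23,c); (27,21,c); (27,22,c); (27,23,c)
final:
nodes: 3:vx, 6:vx, 9:vx, 10:vx, 11:vx, 12:tri, 14:vx, 15:vx, 16:vx, 18:tri, 19:tri, 20:tri, 21:vx, 22:vx, 23:vx, 24:tri, 25:tri, 26:tri, 27:tri
edges: (12,3,c); (12,10,c); (12,11,c); (12,11,ck); (18,6,c); (18,14,c); (18,15,c); (19,10,c); (19,15,c); (19,16,c); (20,14,c); (20,15,c); (20,16,c); (24,3,c); (24,21,c); (24,23,c); (25,14,c); (25,21,c); (25,22,c); (26,16,c); (26,22,c); (26,23,c); (27,21,c); (27,22,c); (27,23,c)


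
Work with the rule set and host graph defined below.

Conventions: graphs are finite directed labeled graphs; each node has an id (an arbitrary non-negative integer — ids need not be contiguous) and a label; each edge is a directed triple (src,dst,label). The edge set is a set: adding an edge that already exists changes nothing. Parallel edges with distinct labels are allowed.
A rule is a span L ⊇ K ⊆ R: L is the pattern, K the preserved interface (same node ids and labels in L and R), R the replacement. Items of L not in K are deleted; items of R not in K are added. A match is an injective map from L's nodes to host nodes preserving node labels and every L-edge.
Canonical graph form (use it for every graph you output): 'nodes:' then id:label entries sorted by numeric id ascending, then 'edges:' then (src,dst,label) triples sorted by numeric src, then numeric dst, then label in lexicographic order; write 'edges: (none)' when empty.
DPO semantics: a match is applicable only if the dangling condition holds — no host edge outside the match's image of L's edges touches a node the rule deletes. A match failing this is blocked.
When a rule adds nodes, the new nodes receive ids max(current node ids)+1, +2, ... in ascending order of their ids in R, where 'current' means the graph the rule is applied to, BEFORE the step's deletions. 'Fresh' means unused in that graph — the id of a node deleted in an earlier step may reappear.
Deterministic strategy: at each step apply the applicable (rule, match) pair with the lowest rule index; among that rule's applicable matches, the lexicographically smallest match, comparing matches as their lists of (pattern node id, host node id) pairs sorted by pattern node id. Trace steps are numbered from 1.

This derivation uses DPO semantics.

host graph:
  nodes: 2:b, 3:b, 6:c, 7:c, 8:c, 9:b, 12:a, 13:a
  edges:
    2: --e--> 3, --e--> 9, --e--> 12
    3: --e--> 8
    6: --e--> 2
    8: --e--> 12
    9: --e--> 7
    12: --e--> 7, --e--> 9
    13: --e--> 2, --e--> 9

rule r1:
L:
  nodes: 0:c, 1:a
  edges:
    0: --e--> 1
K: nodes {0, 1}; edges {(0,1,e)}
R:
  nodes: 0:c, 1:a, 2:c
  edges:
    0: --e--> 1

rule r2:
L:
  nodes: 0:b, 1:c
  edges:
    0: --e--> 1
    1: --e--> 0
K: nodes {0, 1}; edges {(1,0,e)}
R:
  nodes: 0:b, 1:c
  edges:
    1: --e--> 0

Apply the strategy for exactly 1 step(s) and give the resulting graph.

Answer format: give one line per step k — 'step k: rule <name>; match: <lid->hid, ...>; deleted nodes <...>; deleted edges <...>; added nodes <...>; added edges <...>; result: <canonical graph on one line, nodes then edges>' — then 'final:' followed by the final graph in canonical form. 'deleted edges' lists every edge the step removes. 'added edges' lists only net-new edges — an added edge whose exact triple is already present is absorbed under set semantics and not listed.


step 1: rule r1; match: 0->8, 1->12; deleted nodes (none); deleted edges (none); added nodes 14; added edges (none); result: nodes: 2:b, 3:b, 6:c, 7:c, 8:c, 9:b, 12:a, 13:a, 14:c edges: (2,3,e); (2,9,e); (2,12,e); (3,8,e); (6,2,e); (8,12,e); (9,7,e); (12,7,e); (12,9,e); (13,2,e); (13,9,e)
final:
nodes: 2:b, 3:b, 6:c, 7:c, 8:c, 9:b, 12:a, 13:a, 14:c
edges: (2,3,e); (2,9,e); (2,12,e); (3,8,e); (6,2,e); (8,12,e); (9,7,e); (12,7,e); (12,9,e); (13,2,e); (13,9,e)


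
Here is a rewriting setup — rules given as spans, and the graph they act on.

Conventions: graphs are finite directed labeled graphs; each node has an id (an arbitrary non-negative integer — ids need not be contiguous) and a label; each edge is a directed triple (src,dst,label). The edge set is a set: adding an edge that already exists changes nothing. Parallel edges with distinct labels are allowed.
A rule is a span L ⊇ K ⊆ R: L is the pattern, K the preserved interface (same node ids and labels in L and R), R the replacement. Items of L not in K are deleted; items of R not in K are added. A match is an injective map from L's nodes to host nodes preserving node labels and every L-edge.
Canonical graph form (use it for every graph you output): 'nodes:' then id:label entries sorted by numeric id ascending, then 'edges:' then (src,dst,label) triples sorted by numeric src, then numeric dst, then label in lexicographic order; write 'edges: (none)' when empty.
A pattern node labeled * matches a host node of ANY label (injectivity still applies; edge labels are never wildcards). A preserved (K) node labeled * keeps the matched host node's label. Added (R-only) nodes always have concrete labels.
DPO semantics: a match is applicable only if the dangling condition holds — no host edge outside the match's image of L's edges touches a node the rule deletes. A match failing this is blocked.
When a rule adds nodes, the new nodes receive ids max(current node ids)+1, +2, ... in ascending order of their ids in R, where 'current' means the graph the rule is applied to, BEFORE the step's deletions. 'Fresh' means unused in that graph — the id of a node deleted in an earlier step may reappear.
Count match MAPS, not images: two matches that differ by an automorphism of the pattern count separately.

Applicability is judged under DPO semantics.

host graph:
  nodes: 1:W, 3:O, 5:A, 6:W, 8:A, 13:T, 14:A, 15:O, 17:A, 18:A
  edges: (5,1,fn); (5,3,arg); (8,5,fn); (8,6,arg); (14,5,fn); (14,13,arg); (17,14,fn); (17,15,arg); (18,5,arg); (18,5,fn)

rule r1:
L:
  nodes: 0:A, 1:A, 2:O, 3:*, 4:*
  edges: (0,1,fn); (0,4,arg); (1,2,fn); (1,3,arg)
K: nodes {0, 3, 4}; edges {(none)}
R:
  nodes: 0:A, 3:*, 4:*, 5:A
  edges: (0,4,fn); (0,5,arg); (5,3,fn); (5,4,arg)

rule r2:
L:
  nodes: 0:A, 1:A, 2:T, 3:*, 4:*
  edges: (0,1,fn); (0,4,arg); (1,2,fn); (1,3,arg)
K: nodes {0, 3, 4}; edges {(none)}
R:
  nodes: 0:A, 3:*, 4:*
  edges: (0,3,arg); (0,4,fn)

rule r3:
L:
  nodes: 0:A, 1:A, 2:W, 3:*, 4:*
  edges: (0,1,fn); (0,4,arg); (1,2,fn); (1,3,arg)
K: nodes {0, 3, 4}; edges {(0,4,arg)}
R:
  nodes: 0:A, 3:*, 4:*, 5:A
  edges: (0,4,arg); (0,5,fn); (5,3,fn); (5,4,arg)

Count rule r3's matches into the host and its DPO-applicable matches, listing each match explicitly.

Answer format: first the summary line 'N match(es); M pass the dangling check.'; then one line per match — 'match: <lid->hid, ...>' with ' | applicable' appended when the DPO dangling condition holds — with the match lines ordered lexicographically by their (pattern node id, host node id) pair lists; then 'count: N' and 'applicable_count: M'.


2 match(es); 0 pass the dangling check.
match: 0->8, 1->5, 2->1, 3->3, 4->6
match: 0->14, 1->5, 2->1, 3->3, 4->13
count: 2
applicable_count: 0


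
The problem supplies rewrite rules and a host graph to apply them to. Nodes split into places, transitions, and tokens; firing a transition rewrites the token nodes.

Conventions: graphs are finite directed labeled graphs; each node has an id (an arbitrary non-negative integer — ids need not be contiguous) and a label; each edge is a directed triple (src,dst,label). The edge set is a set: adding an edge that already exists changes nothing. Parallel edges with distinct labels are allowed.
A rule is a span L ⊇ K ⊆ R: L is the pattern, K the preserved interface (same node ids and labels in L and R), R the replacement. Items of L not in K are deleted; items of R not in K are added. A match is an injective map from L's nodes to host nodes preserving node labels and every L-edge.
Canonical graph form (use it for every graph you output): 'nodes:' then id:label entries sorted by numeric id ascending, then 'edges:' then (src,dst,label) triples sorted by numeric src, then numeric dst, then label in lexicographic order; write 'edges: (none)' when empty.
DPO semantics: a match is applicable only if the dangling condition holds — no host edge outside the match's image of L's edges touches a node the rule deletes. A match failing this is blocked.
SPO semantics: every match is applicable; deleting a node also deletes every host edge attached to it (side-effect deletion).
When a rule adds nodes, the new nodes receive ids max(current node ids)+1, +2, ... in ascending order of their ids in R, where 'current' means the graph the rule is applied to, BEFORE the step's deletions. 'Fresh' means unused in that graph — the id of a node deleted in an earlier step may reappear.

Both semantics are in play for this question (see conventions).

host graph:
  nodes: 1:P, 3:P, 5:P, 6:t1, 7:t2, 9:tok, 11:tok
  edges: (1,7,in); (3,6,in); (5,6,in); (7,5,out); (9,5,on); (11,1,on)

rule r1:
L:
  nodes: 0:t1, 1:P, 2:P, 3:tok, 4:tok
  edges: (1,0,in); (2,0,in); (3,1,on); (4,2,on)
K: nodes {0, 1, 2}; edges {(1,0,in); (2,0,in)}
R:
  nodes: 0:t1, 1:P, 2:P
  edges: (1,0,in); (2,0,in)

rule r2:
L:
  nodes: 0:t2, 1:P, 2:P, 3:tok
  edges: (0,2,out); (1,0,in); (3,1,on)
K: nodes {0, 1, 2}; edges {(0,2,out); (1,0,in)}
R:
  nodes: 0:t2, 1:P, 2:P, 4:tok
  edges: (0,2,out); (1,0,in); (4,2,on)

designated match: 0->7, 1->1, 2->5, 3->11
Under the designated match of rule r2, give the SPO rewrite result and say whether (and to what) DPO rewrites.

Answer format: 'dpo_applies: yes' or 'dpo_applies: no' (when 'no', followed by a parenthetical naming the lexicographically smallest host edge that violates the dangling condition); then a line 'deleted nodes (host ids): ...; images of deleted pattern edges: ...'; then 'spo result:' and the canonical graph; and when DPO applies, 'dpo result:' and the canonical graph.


dpo_applies: yes
deleted nodes (host ids): 11; images of deleted pattern edges: (11,1,on)
spo result:
nodes: 1:P, 3:P, 5:P, 6:t1, 7:t2, 9:tok, 12:tok
edges: (1,7,in); (3,6,in); (5,6,in); (7,5,out); (9,5,on); (12,5,on)
dpo result:
nodes: 1:P, 3:P, 5:P, 6:t1, 7:t2, 9:tok, 12:tok
edges: (1,7,in); (3,6,in); (5,6,in); (7,5,out); (9,5,on); (12,5,on)


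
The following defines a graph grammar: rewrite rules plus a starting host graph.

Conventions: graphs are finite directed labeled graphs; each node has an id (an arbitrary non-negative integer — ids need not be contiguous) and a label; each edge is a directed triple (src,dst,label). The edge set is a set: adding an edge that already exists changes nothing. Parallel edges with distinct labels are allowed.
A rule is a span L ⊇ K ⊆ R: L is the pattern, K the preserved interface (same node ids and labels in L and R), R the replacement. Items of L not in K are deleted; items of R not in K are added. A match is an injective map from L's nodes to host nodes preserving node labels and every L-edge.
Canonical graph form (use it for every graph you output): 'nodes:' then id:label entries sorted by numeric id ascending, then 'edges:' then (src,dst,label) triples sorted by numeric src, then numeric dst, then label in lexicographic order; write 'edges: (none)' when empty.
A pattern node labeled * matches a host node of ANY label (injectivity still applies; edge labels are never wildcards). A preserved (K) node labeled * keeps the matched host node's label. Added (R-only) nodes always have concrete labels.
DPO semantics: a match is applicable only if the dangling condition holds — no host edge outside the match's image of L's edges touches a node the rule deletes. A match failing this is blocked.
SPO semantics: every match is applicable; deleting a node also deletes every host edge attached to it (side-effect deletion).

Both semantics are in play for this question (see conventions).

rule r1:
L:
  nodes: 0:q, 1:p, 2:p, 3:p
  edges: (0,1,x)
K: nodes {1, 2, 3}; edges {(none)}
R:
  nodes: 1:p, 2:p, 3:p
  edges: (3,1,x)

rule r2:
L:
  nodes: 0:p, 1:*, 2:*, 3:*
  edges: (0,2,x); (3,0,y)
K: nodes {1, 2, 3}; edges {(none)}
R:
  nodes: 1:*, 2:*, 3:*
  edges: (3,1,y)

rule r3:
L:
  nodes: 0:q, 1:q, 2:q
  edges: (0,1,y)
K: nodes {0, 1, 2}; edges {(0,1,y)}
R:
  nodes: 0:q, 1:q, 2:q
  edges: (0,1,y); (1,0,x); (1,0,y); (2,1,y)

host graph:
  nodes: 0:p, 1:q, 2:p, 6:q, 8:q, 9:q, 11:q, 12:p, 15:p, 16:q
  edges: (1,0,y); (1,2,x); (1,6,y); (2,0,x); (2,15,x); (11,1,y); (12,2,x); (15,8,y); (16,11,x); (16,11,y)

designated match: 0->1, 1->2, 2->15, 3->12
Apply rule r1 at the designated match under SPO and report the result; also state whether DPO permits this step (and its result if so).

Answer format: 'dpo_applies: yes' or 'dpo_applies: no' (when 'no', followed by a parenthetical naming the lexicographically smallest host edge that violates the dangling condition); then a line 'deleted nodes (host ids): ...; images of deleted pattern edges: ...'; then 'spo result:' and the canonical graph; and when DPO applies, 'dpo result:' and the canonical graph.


dpo_applies: no
(the rule deletes node 1, which keeps host edge (1,0,y) outside the match image — the dangling condition fails, DPO blocks; SPO proceeds and side-deletes such edges)
deleted nodes (host ids): 1; images of deleted pattern edges: (1,2,x)
spo result:
nodes: 0:p, 2:p, 6:q, 8:q, 9:q, 11:q, 12:p, 15:p, 16:q
edges: (2,0,x); (2,15,x); (12,2,x); (15,8,y); (16,11,x); (16,11,y)


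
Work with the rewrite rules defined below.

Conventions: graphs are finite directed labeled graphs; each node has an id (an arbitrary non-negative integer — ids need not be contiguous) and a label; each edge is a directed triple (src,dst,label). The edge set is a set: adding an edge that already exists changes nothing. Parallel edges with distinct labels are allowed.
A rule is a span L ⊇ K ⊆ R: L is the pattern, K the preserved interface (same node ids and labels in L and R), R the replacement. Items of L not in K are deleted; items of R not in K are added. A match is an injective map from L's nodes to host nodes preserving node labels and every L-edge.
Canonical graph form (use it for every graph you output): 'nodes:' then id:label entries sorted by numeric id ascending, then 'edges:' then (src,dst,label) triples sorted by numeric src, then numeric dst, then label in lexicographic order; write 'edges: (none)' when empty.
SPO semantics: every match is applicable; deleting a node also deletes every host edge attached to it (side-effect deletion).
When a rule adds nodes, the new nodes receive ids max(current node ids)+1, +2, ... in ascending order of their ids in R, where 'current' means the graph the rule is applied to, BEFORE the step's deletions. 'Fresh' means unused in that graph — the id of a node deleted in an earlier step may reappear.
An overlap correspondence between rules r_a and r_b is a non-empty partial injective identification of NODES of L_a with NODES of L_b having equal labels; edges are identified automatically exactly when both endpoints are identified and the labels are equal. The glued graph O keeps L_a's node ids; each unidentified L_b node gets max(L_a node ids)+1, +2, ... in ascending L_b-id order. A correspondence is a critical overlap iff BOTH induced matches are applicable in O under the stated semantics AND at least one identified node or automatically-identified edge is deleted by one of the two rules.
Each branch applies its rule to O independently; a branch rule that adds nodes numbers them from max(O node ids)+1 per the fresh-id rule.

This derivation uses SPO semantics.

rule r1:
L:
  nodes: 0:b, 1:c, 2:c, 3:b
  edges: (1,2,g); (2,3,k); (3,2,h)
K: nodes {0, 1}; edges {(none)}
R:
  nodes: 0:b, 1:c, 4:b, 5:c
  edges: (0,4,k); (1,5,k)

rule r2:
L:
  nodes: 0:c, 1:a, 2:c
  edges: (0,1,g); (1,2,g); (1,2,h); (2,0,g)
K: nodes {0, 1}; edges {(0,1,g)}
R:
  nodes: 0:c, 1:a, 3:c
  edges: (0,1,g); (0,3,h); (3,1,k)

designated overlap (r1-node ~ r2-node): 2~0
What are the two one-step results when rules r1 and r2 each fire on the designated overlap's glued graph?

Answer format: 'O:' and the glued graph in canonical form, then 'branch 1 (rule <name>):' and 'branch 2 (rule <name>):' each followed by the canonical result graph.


O:
nodes: 0:b, 1:c, 2:c, 3:b, 4:a, 5:c
edges: (1,2,g); (2,3,k); (2,4,g); (3,2,h); (4,5,g); (4,5,h); (5,2,g)
branch 1 (rule r1):
nodes: 0:b, 1:c, 4:a, 5:c, 6:b, 7:c
edges: (0,6,k); (1,7,k); (4,5,g); (4,5,h)
branch 2 (rule r2):
nodes: 0:b, 1:c, 2:c, 3:b, 4:a, 6:c
edges: (1,2,g); (2,3,k); (2,4,g); (2,6,h); (3,2,h); (6,4,k)


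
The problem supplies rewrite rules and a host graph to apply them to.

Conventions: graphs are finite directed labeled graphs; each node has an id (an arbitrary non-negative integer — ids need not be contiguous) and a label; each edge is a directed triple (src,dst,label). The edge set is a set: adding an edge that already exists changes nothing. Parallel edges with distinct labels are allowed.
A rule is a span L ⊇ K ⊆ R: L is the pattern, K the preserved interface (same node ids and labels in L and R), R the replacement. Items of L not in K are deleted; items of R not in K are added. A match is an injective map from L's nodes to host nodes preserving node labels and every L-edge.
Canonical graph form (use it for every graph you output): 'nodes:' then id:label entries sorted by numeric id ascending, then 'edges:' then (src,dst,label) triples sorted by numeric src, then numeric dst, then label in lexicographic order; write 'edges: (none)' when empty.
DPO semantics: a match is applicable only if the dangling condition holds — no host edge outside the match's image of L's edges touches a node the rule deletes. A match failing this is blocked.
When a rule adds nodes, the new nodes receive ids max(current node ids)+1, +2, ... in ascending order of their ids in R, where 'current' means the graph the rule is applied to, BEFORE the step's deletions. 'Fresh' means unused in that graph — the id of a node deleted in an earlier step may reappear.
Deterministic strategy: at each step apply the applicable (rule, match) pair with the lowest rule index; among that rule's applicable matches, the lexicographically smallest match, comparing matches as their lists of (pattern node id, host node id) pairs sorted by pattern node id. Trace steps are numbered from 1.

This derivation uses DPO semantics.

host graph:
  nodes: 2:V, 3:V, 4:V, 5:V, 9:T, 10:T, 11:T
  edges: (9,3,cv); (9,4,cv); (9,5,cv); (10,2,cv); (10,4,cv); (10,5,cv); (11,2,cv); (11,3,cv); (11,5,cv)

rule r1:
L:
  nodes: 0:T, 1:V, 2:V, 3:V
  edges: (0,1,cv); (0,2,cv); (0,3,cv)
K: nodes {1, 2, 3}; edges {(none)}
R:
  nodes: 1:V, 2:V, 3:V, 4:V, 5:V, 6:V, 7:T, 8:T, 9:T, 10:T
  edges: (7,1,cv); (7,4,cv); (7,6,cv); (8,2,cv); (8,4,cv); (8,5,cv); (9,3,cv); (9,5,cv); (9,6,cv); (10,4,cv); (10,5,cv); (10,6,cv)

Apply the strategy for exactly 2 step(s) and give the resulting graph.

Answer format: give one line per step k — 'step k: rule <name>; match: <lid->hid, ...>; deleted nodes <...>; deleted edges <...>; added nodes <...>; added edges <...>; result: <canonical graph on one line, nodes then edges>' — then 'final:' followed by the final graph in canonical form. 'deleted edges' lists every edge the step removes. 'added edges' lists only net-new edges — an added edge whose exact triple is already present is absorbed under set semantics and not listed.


step 1: rule r1; match: 0->9, 1->3, 2->4, 3->5; deleted nodes 9; deleted edges (9,3,cv); (9,4,cv); (9,5,cv); added nodes 12, 13, 14, 15, 16, 17, 18; added edges (15,3,cv); (15,12,cv); (15,14,cv); (16,4,cv); (16,12,cv); (16,13,cv); (17,5,cv); (17,13,cv); (17,14,cv); (18,12,cv); (18,13,cv); (18,14,cv); result: nodes: 2:V, 3:V, 4:V, 5:V, 10:T, 11:T, 12:V, 13:V, 14:V, 15:T, 16:T, 17:T, 18:T edges: (10,2,cv); (10,4,cv); (10,5,cv); (11,2,cv); (11,3,cv); (11,5,cv); (15,3,cv); (15,12,cv); (15,14,cv); (16,4,cv); (16,12,cv); (16,13,cv); (17,5,cv); (17,13,cv); (17,14,cv); (18,12,cv); (18,13,cv); (18,14,cv)
step 2: rule r1; match: 0->10, 1->2, 2->4, 3->5; deleted nodes 10; deleted edges (10,2,cv); (10,4,cv); (10,5,cv); added nodes 19, 20, 21, 22, 23, 24, 25; added edges (22,2,cv); (22,19,cv); (22,21,cv); (23,4,cv); (23,19,cv); (23,20,cv); (24,5,cv); (24,20,cv); (24,21,cv); (25,19,cv); (25,20,cv); (25,21,cv); result: nodes: 2:V, 3:V, 4:V, 5:V, 11:T, 12:V, 13:V, 14:V, 15:T, 16:T, 17:T, 18:T, 19:V, 20:V, 21:V, 22:T, 23:T, 24:T, 25:T edges: (11,2,cv); (11,3,cv); (11,5,cv); (15,3,cv); (15,12,cv); (15,14,cv); (16,4,cv); (16,12,cv); (16,13,cv); (17,5,cv); (17,13,cv); (17,14,cv); (18,12,cv); (18,13,cv); (18,14,cv); (22,2,cv); (22,19,cv); (22,21,cv); (23,4,cv); (23,19,cv); (23,20,cv); (24,5,cv); (24,20,cv); (24,21,cv); (25,19,cv); (25,20,cv); (25,21,cv)
final:
nodes: 2:V, 3:V, 4:V, 5:V, 11:T, 12:V, 13:V, 14:V, 15:T, 16:T, 17:T, 18:T, 19:V, 20:V, 21:V, 22:T, 23:T, 24:T, 25:T
edges: (11,2,cv); (11,3,cv); (11,5,cv); (15,3,cv); (15,12,cv); (15,14,cv); (16,4,cv); (16,12,cv); (16,13,cv); (17,5,cv); (17,13,cv); (17,14,cv); (18,12,cv); (18,13,cv); (18,14,cv); (22,2,cv); (22,19,cv); (22,21,cv); (23,4,cv); (23,19,cv); (23,20,cv); (24,5,cv); (24,20,cv); (24,21,cv); (25,19,cv); (25,20,cv); (25,21,cv)
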